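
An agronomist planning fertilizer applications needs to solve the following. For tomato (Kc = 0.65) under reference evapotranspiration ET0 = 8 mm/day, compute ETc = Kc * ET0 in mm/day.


ETc = Kc * ET0
    = 0.65 * 8
    = 5.20 mm/day


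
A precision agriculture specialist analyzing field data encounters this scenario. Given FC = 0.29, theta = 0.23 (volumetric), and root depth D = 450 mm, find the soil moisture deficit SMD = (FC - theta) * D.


SMD = (FC - theta) * D
    = (0.29 - 0.23) * 450
    = 0.060 * 450
    = 27 mm


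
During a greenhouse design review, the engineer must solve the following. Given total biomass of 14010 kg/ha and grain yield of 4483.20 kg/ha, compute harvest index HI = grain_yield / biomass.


HI = grain_yield / biomass
   = 4483.20 / 14010
   = 0.32


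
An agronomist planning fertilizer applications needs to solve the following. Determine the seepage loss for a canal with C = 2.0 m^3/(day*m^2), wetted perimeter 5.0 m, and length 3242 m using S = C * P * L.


S = C * P * L
  = 2.0 * 5.0 * 3242
  = 32420 m^3/day


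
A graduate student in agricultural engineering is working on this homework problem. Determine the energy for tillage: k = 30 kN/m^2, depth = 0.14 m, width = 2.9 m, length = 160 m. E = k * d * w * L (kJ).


E = k * d * w * L
  = 30 * 0.14 * 2.9 * 160
  = 1948.80 kJ


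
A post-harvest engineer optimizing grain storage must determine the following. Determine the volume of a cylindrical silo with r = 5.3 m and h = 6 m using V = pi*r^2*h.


V = pi * r^2 * h
  = pi * 5.3^2 * 6
  = pi * 28.09 * 6
  = 529.48 m^3


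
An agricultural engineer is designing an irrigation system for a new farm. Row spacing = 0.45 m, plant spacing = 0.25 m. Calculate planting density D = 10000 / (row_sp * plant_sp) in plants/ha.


D = 10000 / (row_sp * plant_sp)
  = 10000 / (0.45 * 0.25)
  = 10000 / 0.1125
  = 88888.89 plants/ha


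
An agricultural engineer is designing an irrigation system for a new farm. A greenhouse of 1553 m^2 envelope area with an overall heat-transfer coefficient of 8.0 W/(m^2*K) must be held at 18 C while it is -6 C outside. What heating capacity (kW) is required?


dT = 18 - (-6) = 24 K
Q = U * A * dT
  = 8.0 * 1553 * 24
  = 298176 W = 298.18 kW


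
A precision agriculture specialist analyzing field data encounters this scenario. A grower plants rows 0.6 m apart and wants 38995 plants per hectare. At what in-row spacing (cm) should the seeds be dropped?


spacing = 10000 / (row_sp * density)
        = 10000 / (0.6 * 38995)
        = 10000 / 23397
        = 0.42741 m = 42.74 cm


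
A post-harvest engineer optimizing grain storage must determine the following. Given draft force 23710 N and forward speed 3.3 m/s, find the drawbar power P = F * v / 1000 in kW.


P = F * v / 1000
  = 23710 * 3.3 / 1000
  = 78243 / 1000
  = 78.24 kW


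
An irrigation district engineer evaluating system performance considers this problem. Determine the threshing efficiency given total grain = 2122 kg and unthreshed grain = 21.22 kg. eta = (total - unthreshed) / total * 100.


eta = (total - unthreshed) / total * 100
    = (2122 - 21.22) / 2122 * 100
    = 2100.78 / 2122 * 100
    = 99%


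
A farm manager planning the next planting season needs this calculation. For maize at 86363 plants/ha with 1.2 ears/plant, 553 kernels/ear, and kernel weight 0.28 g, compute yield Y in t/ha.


Y = density * ears * kernels * kw
  = 86363 * 1.2 * 553 * 0.28 g/ha
  = 16046936.30 g/ha
  = 16046.94 kg/ha = 16.05 t/ha


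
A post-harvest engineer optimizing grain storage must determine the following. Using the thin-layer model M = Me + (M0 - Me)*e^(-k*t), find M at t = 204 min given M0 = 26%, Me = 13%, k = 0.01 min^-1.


M = Me + (M0 - Me) * e^(-k*t)
  = 13 + (26 - 13) * e^(-0.01*204)
  = 13 + 13 * e^(-2.040)
  = 13 + 13 * 0.13003
  = 13 + 1.6904
  = 14.69%


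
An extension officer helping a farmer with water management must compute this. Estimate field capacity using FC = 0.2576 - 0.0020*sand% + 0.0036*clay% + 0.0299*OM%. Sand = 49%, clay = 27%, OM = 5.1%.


FC = 0.2576 - 0.0020*49 + 0.0036*27 + 0.0299*5.1
   = 0.2576 - 0.0980 + 0.0972 + 0.1525
   = 0.4093


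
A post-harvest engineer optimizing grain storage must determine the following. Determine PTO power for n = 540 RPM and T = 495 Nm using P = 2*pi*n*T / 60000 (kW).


P = 2*pi*n*T / 60000
  = 2*pi * 540 * 495 / 60000
  = 1679495.43 / 60000
  = 27.99 kW


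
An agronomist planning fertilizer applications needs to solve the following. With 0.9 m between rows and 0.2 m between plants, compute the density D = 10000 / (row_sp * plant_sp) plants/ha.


D = 10000 / (row_sp * plant_sp)
  = 10000 / (0.9 * 0.2)
  = 10000 / 0.1800
  = 55555.56 plants/ha


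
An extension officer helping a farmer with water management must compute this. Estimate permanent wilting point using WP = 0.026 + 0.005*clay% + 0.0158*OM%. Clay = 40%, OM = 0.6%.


WP = 0.026 + 0.005*40 + 0.0158*0.6
   = 0.026 + 0.2000 + 0.0095
   = 0.2355


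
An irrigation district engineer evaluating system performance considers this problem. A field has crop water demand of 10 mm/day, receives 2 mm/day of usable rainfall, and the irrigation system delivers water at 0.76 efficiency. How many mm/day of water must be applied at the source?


IWR = (ETc - Pe) / Ea
    = (10 - 2) / 0.76
    = 8 / 0.76
    = 10.53 mm/day


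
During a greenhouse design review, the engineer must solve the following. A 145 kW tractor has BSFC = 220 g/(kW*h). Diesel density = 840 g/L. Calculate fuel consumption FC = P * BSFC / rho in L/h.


FC = P * BSFC / rho_fuel
   = 145 * 220 / 840
   = 31900 / 840
   = 37.98 L/h


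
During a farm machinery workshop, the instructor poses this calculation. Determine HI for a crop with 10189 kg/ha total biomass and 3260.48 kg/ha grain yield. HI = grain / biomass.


HI = grain_yield / biomass
   = 3260.48 / 10189
   = 0.32


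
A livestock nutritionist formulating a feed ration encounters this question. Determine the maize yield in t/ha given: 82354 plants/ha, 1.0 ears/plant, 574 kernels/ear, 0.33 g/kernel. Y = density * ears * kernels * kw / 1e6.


Y = density * ears * kernels * kw
  = 82354 * 1.0 * 574 * 0.33 g/ha
  = 15599494.68 g/ha
  = 15599.49 kg/ha = 15.60 t/ha


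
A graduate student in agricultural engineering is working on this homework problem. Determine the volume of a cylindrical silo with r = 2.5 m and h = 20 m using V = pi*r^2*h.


V = pi * r^2 * h
  = pi * 2.5^2 * 20
  = pi * 6.25 * 20
  = 392.70 m^3


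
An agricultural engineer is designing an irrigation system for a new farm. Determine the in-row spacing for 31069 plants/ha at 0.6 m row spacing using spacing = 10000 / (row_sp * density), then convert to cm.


spacing = 10000 / (row_sp * density)
        = 10000 / (0.6 * 31069)
        = 10000 / 18641.40
        = 0.53644 m = 53.64 cm


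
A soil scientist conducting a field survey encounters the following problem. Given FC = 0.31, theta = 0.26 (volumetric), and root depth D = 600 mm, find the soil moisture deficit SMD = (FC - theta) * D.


SMD = (FC - theta) * D
    = (0.31 - 0.26) * 600
    = 0.050 * 600
    = 30 mm


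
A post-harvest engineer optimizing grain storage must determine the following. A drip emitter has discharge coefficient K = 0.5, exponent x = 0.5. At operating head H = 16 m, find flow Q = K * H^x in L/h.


Q = K * H^x
  = 0.5 * 16^0.5
  = 0.5 * 4
  = 2 L/h


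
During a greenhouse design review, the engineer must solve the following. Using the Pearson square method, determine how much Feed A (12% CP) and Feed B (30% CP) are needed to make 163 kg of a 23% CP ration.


parts_A = CP_b - target = 30 - 23 = 7
parts_B = target - CP_a = 23 - 12 = 11
total_parts = 7 + 11 = 18
Feed A = 163 * 7 / 18 = 63.39 kg
Feed B = 163 * 11 / 18 = 99.61 kg

63.39 kg


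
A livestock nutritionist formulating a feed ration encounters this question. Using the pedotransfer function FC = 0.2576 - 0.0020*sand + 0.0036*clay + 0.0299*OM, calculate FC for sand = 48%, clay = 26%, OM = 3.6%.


FC = 0.2576 - 0.0020*48 + 0.0036*26 + 0.0299*3.6
   = 0.2576 - 0.0960 + 0.0936 + 0.1076
   = 0.3628


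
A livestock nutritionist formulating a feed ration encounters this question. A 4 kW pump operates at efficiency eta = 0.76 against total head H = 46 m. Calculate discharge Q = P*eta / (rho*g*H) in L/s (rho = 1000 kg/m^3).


Q = (P * 1000 * eta) / (rho * g * H)
  = (4 * 1000 * 0.76) / (1000 * 9.81 * 46)
  = 3040 / 451260
  = 0.00674 m^3/s = 6.74 L/s


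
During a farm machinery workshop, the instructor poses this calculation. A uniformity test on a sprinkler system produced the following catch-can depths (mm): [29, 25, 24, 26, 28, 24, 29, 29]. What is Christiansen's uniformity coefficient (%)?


xbar = 214 / 8 = 26.750
sum|xi - xbar| = 16
CU = 100 * (1 - 16 / (8 * 26.750))
   = 100 * (1 - 0.0748)
   = 92.52%


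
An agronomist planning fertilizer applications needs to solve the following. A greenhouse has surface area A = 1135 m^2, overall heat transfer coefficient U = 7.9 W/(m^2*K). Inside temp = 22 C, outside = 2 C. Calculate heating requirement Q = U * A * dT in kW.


dT = 22 - (2) = 20 K
Q = U * A * dT
  = 7.9 * 1135 * 20
  = 179330 W = 179.33 kW


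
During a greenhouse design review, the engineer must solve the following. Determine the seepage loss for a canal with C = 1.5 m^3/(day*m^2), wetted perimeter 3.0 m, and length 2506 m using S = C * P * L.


S = C * P * L
  = 1.5 * 3.0 * 2506
  = 11277 m^3/day


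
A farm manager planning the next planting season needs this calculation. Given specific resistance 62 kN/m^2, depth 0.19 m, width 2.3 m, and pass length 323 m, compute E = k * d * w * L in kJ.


E = k * d * w * L
  = 62 * 0.19 * 2.3 * 323
  = 8751.36 kJ


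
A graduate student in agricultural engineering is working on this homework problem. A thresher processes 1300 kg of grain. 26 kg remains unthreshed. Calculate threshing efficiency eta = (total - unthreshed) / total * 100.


eta = (total - unthreshed) / total * 100
    = (1300 - 26) / 1300 * 100
    = 1274 / 1300 * 100
    = 98%


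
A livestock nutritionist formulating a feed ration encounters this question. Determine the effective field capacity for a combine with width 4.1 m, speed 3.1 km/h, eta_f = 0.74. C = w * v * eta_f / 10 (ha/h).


C = w * v * eta_f / 10
  = 4.1 * 3.1 * 0.74 / 10
  = 9.41 / 10
  = 0.94 ha/h


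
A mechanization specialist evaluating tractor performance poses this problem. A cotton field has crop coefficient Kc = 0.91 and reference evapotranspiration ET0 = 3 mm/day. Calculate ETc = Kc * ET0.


ETc = Kc * ET0
    = 0.91 * 3
    = 2.73 mm/day


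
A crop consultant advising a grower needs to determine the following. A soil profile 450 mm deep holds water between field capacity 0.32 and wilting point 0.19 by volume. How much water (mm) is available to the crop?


AW = (FC - WP) * D
   = (0.32 - 0.19) * 450
   = 0.13 * 450
   = 58.50 mm


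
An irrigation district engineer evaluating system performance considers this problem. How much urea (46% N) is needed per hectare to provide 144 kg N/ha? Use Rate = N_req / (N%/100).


Rate = N_required / (N_content / 100)
     = 144 / (46 / 100)
     = 144 / 0.46
     = 313.04 kg/ha


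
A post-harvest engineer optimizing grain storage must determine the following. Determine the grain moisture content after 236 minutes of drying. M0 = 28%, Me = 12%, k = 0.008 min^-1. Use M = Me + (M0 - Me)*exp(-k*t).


M = Me + (M0 - Me) * e^(-k*t)
  = 12 + (28 - 12) * e^(-0.008*236)
  = 12 + 16 * e^(-1.888)
  = 12 + 16 * 0.15137
  = 12 + 2.4220
  = 14.42%


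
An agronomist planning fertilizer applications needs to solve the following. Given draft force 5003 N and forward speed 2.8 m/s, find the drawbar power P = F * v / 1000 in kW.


P = F * v / 1000
  = 5003 * 2.8 / 1000
  = 14008.40 / 1000
  = 14.01 kW


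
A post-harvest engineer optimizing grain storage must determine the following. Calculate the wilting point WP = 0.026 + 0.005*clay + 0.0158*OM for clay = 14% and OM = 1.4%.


WP = 0.026 + 0.005*14 + 0.0158*1.4
   = 0.026 + 0.0700 + 0.0221
   = 0.1181


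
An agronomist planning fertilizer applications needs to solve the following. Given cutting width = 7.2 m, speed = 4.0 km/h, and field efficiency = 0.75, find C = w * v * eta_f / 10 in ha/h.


C = w * v * eta_f / 10
  = 7.2 * 4.0 * 0.75 / 10
  = 21.60 / 10
  = 2.16 ha/h


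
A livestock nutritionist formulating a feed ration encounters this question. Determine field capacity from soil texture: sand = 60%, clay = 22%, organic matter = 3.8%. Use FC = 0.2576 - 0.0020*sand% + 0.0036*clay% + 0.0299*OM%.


FC = 0.2576 - 0.0020*60 + 0.0036*22 + 0.0299*3.8
   = 0.2576 - 0.1200 + 0.0792 + 0.1136
   = 0.3304


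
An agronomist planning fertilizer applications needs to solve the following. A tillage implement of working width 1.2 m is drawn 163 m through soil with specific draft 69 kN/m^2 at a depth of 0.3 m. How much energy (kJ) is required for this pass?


E = k * d * w * L
  = 69 * 0.3 * 1.2 * 163
  = 4048.92 kJ


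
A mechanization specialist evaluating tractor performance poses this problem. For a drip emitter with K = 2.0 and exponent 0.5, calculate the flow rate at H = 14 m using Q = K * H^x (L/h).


Q = K * H^x
  = 2.0 * 14^0.5
  = 2.0 * 3.7417
  = 7.48 L/h


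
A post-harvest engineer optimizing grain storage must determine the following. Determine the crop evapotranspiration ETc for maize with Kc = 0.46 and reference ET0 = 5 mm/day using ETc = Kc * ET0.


ETc = Kc * ET0
    = 0.46 * 5
    = 2.30 mm/day


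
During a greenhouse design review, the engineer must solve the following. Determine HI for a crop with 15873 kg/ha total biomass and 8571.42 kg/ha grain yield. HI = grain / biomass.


HI = grain_yield / biomass
   = 8571.42 / 15873
   = 0.54


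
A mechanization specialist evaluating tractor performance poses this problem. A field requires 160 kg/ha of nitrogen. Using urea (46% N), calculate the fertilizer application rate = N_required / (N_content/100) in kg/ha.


Rate = N_required / (N_content / 100)
     = 160 / (46 / 100)
     = 160 / 0.46
     = 347.83 kg/ha


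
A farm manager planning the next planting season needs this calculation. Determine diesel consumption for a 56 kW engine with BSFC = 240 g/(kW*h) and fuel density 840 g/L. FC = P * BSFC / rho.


FC = P * BSFC / rho_fuel
   = 56 * 240 / 840
   = 13440 / 840
   = 16 L/h


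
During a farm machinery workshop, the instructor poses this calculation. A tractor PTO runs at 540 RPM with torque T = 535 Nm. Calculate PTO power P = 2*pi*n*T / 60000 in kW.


P = 2*pi*n*T / 60000
  = 2*pi * 540 * 535 / 60000
  = 1815212.24 / 60000
  = 30.25 kW


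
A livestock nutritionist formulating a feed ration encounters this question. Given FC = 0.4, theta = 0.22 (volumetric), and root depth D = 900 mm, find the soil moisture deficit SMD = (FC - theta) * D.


SMD = (FC - theta) * D
    = (0.4 - 0.22) * 900
    = 0.180 * 900
    = 162 mm


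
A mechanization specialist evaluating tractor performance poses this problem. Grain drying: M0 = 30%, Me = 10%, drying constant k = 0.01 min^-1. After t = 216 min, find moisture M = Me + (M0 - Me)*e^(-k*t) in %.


M = Me + (M0 - Me) * e^(-k*t)
  = 10 + (30 - 10) * e^(-0.01*216)
  = 10 + 20 * e^(-2.160)
  = 10 + 20 * 0.11533
  = 10 + 2.3065
  = 12.31%


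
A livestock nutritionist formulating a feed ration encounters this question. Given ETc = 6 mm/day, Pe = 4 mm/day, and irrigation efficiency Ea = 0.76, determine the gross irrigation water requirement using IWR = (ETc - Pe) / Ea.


IWR = (ETc - Pe) / Ea
    = (6 - 4) / 0.76
    = 2 / 0.76
    = 2.63 mm/day


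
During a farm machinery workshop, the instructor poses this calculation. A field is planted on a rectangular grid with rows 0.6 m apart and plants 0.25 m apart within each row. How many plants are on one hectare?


D = 10000 / (row_sp * plant_sp)
  = 10000 / (0.6 * 0.25)
  = 10000 / 0.1500
  = 66666.67 plants/ha


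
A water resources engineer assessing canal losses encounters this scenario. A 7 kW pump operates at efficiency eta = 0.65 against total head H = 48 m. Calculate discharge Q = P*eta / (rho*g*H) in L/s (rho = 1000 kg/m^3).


Q = (P * 1000 * eta) / (rho * g * H)
  = (7 * 1000 * 0.65) / (1000 * 9.81 * 48)
  = 4550 / 470880
  = 0.00966 m^3/s = 9.66 L/s


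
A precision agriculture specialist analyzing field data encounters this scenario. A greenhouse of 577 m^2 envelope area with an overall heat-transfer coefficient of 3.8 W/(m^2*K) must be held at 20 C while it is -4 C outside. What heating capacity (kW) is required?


dT = 20 - (-4) = 24 K
Q = U * A * dT
  = 3.8 * 577 * 24
  = 52622.40 W = 52.62 kW


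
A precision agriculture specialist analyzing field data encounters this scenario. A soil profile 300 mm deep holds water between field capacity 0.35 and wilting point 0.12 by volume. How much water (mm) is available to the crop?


AW = (FC - WP) * D
   = (0.35 - 0.12) * 300
   = 0.23 * 300
   = 69 mm


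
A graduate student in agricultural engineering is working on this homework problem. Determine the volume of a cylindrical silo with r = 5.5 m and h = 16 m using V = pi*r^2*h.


V = pi * r^2 * h
  = pi * 5.5^2 * 16
  = pi * 30.25 * 16
  = 1520.53 m^3


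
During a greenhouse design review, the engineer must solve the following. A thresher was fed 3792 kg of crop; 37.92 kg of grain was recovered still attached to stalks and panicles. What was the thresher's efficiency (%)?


eta = (total - unthreshed) / total * 100
    = (3792 - 37.92) / 3792 * 100
    = 3754.08 / 3792 * 100
    = 99%


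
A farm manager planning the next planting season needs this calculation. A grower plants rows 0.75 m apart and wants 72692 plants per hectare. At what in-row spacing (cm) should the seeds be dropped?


spacing = 10000 / (row_sp * density)
        = 10000 / (0.75 * 72692)
        = 10000 / 54519
        = 0.18342 m = 18.34 cm


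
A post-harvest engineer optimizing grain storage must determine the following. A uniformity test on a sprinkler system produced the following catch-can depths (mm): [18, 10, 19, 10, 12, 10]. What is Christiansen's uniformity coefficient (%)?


xbar = 79 / 6 = 13.167
sum|xi - xbar| = 21.333
CU = 100 * (1 - 21.333 / (6 * 13.167))
   = 100 * (1 - 0.2700)
   = 73.00%


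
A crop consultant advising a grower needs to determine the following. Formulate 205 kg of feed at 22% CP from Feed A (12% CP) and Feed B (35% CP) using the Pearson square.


parts_A = CP_b - target = 35 - 22 = 13
parts_B = target - CP_a = 22 - 12 = 10
total_parts = 13 + 10 = 23
Feed A = 205 * 13 / 23 = 115.87 kg
Feed B = 205 * 10 / 23 = 89.13 kg

115.87 kg


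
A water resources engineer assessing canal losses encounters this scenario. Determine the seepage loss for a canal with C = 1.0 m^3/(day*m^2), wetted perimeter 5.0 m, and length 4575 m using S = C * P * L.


S = C * P * L
  = 1.0 * 5.0 * 4575
  = 22875 m^3/day


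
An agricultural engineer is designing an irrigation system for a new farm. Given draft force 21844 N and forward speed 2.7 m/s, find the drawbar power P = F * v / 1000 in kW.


P = F * v / 1000
  = 21844 * 2.7 / 1000
  = 58978.80 / 1000
  = 58.98 kW


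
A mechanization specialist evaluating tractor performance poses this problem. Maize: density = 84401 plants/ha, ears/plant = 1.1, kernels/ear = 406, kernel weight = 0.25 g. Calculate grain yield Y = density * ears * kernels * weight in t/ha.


Y = density * ears * kernels * kw
  = 84401 * 1.1 * 406 * 0.25 g/ha
  = 9423371.65 g/ha
  = 9423.37 kg/ha = 9.42 t/ha


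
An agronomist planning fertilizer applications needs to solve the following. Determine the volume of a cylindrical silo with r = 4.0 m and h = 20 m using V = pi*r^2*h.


V = pi * r^2 * h
  = pi * 4.0^2 * 20
  = pi * 16 * 20
  = 1005.31 m^3


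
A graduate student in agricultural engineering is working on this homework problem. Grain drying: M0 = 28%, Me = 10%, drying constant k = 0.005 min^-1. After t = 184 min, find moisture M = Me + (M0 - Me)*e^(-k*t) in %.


M = Me + (M0 - Me) * e^(-k*t)
  = 10 + (28 - 10) * e^(-0.005*184)
  = 10 + 18 * e^(-0.920)
  = 10 + 18 * 0.39852
  = 10 + 7.1733
  = 17.17%


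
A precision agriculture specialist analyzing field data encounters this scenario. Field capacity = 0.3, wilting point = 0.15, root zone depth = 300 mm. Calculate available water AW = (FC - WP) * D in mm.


AW = (FC - WP) * D
   = (0.3 - 0.15) * 300
   = 0.15 * 300
   = 45 mm


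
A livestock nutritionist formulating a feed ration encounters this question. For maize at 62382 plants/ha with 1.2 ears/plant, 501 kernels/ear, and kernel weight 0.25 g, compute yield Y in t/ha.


Y = density * ears * kernels * kw
  = 62382 * 1.2 * 501 * 0.25 g/ha
  = 9376014.60 g/ha
  = 9376.01 kg/ha = 9.38 t/ha


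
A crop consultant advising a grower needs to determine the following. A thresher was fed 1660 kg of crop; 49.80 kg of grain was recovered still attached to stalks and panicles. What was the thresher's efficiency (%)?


eta = (total - unthreshed) / total * 100
    = (1660 - 49.80) / 1660 * 100
    = 1610.20 / 1660 * 100
    = 97%


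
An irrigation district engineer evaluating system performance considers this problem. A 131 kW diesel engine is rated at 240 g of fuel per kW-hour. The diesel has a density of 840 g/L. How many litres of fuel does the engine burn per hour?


FC = P * BSFC / rho_fuel
   = 131 * 240 / 840
   = 31440 / 840
   = 37.43 L/h


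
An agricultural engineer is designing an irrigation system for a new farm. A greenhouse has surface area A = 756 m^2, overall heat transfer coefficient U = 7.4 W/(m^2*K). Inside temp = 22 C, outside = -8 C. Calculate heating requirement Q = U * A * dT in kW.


dT = 22 - (-8) = 30 K
Q = U * A * dT
  = 7.4 * 756 * 30
  = 167832 W = 167.83 kW


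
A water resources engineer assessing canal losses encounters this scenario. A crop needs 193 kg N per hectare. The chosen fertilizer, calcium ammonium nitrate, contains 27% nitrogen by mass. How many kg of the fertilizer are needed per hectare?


Rate = N_required / (N_content / 100)
     = 193 / (27 / 100)
     = 193 / 0.27
     = 714.81 kg/ha


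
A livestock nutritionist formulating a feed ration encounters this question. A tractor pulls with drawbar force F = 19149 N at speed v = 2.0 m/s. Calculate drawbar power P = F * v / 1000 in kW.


P = F * v / 1000
  = 19149 * 2.0 / 1000
  = 38298 / 1000
  = 38.30 kW


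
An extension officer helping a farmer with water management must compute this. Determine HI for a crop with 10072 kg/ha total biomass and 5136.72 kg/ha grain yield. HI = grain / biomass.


HI = grain_yield / biomass
   = 5136.72 / 10072
   = 0.51


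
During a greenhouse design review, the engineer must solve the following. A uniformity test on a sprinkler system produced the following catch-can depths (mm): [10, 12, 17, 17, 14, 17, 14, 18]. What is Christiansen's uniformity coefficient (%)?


xbar = 119 / 8 = 14.875
sum|xi - xbar| = 19
CU = 100 * (1 - 19 / (8 * 14.875))
   = 100 * (1 - 0.1597)
   = 84.03%


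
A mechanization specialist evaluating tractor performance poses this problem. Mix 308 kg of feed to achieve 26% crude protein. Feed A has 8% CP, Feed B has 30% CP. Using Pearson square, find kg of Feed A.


parts_A = CP_b - target = 30 - 26 = 4
parts_B = target - CP_a = 26 - 8 = 18
total_parts = 4 + 18 = 22
Feed A = 308 * 4 / 22 = 56 kg
Feed B = 308 * 18 / 22 = 252 kg

56 kg


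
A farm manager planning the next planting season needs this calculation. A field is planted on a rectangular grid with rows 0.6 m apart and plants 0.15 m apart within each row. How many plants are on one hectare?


D = 10000 / (row_sp * plant_sp)
  = 10000 / (0.6 * 0.15)
  = 10000 / 0.0900
  = 111111.11 plants/ha


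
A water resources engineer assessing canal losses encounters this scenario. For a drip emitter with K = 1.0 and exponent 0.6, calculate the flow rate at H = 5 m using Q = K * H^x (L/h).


Q = K * H^x
  = 1.0 * 5^0.6
  = 1.0 * 2.6265
  = 2.63 L/h


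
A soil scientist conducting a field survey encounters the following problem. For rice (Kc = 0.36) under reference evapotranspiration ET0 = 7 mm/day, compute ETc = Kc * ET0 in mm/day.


ETc = Kc * ET0
    = 0.36 * 7
    = 2.52 mm/day


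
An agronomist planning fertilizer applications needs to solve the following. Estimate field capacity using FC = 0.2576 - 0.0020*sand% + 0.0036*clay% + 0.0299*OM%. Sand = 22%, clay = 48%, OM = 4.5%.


FC = 0.2576 - 0.0020*22 + 0.0036*48 + 0.0299*4.5
   = 0.2576 - 0.0440 + 0.1728 + 0.1346
   = 0.5210


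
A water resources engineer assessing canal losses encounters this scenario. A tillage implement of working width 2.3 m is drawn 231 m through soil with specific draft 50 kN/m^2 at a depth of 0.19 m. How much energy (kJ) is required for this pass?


E = k * d * w * L
  = 50 * 0.19 * 2.3 * 231
  = 5047.35 kJ


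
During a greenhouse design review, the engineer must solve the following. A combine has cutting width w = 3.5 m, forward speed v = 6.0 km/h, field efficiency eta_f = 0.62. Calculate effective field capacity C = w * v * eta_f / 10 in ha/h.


C = w * v * eta_f / 10
  = 3.5 * 6.0 * 0.62 / 10
  = 13.02 / 10
  = 1.30 ha/h


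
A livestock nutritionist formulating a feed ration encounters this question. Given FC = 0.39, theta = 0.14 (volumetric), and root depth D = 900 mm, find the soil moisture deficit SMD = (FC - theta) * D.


SMD = (FC - theta) * D
    = (0.39 - 0.14) * 900
    = 0.250 * 900
    = 225 mm


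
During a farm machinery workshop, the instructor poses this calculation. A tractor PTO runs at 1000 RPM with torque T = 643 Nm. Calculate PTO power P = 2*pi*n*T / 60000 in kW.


P = 2*pi*n*T / 60000
  = 2*pi * 1000 * 643 / 60000
  = 4040088.15 / 60000
  = 67.33 kW


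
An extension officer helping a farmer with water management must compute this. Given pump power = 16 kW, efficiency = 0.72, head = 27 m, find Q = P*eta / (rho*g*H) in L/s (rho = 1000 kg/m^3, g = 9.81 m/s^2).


Q = (P * 1000 * eta) / (rho * g * H)
  = (16 * 1000 * 0.72) / (1000 * 9.81 * 27)
  = 11520 / 264870
  = 0.04349 m^3/s = 43.49 L/s


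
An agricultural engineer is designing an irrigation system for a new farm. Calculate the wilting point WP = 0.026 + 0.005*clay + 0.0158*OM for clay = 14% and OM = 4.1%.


WP = 0.026 + 0.005*14 + 0.0158*4.1
   = 0.026 + 0.0700 + 0.0648
   = 0.1608


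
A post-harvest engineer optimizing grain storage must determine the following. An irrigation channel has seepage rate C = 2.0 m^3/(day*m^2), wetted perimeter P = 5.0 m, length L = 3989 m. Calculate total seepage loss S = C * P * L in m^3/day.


S = C * P * L
  = 2.0 * 5.0 * 3989
  = 39890 m^3/day


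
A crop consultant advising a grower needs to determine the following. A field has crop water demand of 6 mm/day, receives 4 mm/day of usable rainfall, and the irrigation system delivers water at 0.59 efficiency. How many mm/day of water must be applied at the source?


IWR = (ETc - Pe) / Ea
    = (6 - 4) / 0.59
    = 2 / 0.59
    = 3.39 mm/day


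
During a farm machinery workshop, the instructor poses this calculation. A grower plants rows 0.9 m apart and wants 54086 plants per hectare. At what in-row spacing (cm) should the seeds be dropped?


spacing = 10000 / (row_sp * density)
        = 10000 / (0.9 * 54086)
        = 10000 / 48677.40
        = 0.20543 m = 20.54 cm


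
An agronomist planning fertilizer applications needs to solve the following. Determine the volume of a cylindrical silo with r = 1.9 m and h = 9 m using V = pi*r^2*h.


V = pi * r^2 * h
  = pi * 1.9^2 * 9
  = pi * 3.61 * 9
  = 102.07 m^3


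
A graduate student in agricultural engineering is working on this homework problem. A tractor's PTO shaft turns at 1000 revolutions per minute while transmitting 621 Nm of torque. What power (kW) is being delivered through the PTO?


P = 2*pi*n*T / 60000
  = 2*pi * 1000 * 621 / 60000
  = 3901858.08 / 60000
  = 65.03 kW


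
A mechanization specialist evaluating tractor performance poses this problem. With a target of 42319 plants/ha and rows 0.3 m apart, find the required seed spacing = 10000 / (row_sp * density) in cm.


spacing = 10000 / (row_sp * density)
        = 10000 / (0.3 * 42319)
        = 10000 / 12695.70
        = 0.78767 m = 78.77 cm


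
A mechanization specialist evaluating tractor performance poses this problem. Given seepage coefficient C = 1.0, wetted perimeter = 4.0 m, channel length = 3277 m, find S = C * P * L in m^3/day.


S = C * P * L
  = 1.0 * 4.0 * 3277
  = 13108 m^3/day


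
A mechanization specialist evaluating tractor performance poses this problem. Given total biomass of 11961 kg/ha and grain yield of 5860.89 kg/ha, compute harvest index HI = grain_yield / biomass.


HI = grain_yield / biomass
   = 5860.89 / 11961
   = 0.49


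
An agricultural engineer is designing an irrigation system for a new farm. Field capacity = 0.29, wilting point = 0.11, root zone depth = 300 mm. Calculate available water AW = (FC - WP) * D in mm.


AW = (FC - WP) * D
   = (0.29 - 0.11) * 300
   = 0.18 * 300
   = 54 mm


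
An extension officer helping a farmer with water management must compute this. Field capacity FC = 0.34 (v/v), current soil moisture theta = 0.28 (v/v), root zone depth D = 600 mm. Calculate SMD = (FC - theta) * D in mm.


SMD = (FC - theta) * D
    = (0.34 - 0.28) * 600
    = 0.060 * 600
    = 36 mm


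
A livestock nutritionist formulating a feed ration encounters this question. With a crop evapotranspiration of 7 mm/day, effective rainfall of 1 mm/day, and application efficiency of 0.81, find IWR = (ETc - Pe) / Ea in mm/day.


IWR = (ETc - Pe) / Ea
    = (7 - 1) / 0.81
    = 6 / 0.81
    = 7.41 mm/day


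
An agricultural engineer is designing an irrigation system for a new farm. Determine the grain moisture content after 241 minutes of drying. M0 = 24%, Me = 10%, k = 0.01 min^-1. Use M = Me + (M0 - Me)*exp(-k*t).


M = Me + (M0 - Me) * e^(-k*t)
  = 10 + (24 - 10) * e^(-0.01*241)
  = 10 + 14 * e^(-2.410)
  = 10 + 14 * 0.08982
  = 10 + 1.2574
  = 11.26%


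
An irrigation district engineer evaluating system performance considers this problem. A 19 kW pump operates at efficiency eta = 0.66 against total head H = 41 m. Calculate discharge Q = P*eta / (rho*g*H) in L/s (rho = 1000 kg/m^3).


Q = (P * 1000 * eta) / (rho * g * H)
  = (19 * 1000 * 0.66) / (1000 * 9.81 * 41)
  = 12540 / 402210
  = 0.03118 m^3/s = 31.18 L/s


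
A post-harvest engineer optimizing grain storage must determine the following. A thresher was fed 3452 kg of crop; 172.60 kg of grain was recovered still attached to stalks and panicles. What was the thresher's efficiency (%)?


eta = (total - unthreshed) / total * 100
    = (3452 - 172.60) / 3452 * 100
    = 3279.40 / 3452 * 100
    = 95%


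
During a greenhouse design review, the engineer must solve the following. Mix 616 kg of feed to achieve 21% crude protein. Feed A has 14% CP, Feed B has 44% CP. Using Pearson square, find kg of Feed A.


parts_A = CP_b - target = 44 - 21 = 23
parts_B = target - CP_a = 21 - 14 = 7
total_parts = 23 + 7 = 30
Feed A = 616 * 23 / 30 = 472.27 kg
Feed B = 616 * 7 / 30 = 143.73 kg

472.27 kg


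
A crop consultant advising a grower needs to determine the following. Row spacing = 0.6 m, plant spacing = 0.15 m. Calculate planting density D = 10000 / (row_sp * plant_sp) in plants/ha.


D = 10000 / (row_sp * plant_sp)
  = 10000 / (0.6 * 0.15)
  = 10000 / 0.0900
  = 111111.11 plants/ha


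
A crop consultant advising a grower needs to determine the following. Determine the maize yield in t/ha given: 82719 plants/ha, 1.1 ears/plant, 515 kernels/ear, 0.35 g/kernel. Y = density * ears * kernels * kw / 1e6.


Y = density * ears * kernels * kw
  = 82719 * 1.1 * 515 * 0.35 g/ha
  = 16401109.73 g/ha
  = 16401.11 kg/ha = 16.40 t/ha


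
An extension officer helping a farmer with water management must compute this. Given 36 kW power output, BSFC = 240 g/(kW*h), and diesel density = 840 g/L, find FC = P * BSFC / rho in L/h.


FC = P * BSFC / rho_fuel
   = 36 * 240 / 840
   = 8640 / 840
   = 10.29 L/h


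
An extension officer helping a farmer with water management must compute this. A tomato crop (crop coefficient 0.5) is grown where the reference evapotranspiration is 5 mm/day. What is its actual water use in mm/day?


ETc = Kc * ET0
    = 0.5 * 5
    = 2.50 mm/day


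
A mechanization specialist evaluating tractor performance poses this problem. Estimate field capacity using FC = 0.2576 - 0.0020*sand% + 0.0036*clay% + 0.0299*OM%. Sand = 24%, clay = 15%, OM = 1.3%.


FC = 0.2576 - 0.0020*24 + 0.0036*15 + 0.0299*1.3
   = 0.2576 - 0.0480 + 0.0540 + 0.0389
   = 0.3025


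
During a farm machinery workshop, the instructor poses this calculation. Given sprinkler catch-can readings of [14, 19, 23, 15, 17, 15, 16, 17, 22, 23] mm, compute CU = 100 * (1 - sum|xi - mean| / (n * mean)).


xbar = 181 / 10 = 18.100
sum|xi - xbar| = 29.200
CU = 100 * (1 - 29.200 / (10 * 18.100))
   = 100 * (1 - 0.1613)
   = 83.87%


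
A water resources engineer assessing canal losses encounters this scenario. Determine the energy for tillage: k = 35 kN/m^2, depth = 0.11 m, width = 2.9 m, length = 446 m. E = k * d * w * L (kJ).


E = k * d * w * L
  = 35 * 0.11 * 2.9 * 446
  = 4979.59 kJ


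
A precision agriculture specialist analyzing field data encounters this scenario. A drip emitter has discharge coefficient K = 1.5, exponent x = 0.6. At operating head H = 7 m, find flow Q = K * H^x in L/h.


Q = K * H^x
  = 1.5 * 7^0.6
  = 1.5 * 3.2141
  = 4.82 L/h


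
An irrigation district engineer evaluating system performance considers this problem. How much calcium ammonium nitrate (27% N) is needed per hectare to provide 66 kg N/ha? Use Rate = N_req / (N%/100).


Rate = N_required / (N_content / 100)
     = 66 / (27 / 100)
     = 66 / 0.27
     = 244.44 kg/ha


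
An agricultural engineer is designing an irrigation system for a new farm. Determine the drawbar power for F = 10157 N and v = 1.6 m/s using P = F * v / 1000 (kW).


P = F * v / 1000
  = 10157 * 1.6 / 1000
  = 16251.20 / 1000
  = 16.25 kW


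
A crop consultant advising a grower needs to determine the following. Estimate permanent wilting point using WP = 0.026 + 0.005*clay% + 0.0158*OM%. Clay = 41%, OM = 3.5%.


WP = 0.026 + 0.005*41 + 0.0158*3.5
   = 0.026 + 0.2050 + 0.0553
   = 0.2863


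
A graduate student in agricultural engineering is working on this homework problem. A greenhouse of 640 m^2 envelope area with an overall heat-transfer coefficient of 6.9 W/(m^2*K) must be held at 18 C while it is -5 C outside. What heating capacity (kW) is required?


dT = 18 - (-5) = 23 K
Q = U * A * dT
  = 6.9 * 640 * 23
  = 101568 W = 101.57 kW


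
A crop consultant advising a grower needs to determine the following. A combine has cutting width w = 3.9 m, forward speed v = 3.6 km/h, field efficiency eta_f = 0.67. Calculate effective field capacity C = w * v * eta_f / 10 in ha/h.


C = w * v * eta_f / 10
  = 3.9 * 3.6 * 0.67 / 10
  = 9.41 / 10
  = 0.94 ha/h


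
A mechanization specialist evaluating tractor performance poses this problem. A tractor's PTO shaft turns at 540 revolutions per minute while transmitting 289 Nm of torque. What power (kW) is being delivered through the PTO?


P = 2*pi*n*T / 60000
  = 2*pi * 540 * 289 / 60000
  = 980553.90 / 60000
  = 16.34 kW


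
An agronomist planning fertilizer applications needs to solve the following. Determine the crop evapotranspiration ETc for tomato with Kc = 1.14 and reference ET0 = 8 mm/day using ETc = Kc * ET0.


ETc = Kc * ET0
    = 1.14 * 8
    = 9.12 mm/day


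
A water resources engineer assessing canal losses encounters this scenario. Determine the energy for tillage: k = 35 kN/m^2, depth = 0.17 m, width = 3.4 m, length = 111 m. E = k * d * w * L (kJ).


E = k * d * w * L
  = 35 * 0.17 * 3.4 * 111
  = 2245.53 kJ


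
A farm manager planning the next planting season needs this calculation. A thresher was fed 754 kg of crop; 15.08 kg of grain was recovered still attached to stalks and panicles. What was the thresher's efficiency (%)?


eta = (total - unthreshed) / total * 100
    = (754 - 15.08) / 754 * 100
    = 738.92 / 754 * 100
    = 98%


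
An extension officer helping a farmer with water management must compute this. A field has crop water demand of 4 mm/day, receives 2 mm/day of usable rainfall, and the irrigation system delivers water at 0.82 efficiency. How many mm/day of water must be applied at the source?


IWR = (ETc - Pe) / Ea
    = (4 - 2) / 0.82
    = 2 / 0.82
    = 2.44 mm/day


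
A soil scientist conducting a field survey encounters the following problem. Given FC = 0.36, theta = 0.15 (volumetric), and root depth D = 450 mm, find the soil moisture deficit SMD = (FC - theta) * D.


SMD = (FC - theta) * D
    = (0.36 - 0.15) * 450
    = 0.210 * 450
    = 94.50 mm


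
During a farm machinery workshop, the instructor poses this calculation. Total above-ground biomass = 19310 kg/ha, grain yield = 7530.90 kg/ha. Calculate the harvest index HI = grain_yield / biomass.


HI = grain_yield / biomass
   = 7530.90 / 19310
   = 0.39


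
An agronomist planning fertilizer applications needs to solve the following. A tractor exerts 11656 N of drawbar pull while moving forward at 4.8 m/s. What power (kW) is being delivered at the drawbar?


P = F * v / 1000
  = 11656 * 4.8 / 1000
  = 55948.80 / 1000
  = 55.95 kW


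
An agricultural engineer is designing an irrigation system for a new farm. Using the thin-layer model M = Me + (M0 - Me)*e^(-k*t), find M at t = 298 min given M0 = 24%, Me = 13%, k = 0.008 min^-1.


M = Me + (M0 - Me) * e^(-k*t)
  = 13 + (24 - 13) * e^(-0.008*298)
  = 13 + 11 * e^(-2.384)
  = 13 + 11 * 0.09218
  = 13 + 1.0140
  = 14.01%


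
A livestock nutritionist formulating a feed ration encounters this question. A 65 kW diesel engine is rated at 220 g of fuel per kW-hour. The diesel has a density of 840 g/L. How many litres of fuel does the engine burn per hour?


FC = P * BSFC / rho_fuel
   = 65 * 220 / 840
   = 14300 / 840
   = 17.02 L/h


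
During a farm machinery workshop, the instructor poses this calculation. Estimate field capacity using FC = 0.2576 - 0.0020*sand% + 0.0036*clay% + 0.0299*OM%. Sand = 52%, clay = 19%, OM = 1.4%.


FC = 0.2576 - 0.0020*52 + 0.0036*19 + 0.0299*1.4
   = 0.2576 - 0.1040 + 0.0684 + 0.0419
   = 0.2639


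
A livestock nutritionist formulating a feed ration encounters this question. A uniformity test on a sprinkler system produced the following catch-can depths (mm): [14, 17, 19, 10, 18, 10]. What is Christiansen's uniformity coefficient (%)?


xbar = 88 / 6 = 14.667
sum|xi - xbar| = 20
CU = 100 * (1 - 20 / (6 * 14.667))
   = 100 * (1 - 0.2273)
   = 77.27%


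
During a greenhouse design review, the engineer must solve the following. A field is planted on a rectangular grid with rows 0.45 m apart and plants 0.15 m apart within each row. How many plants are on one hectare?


D = 10000 / (row_sp * plant_sp)
  = 10000 / (0.45 * 0.15)
  = 10000 / 0.0675
  = 148148.15 plants/ha


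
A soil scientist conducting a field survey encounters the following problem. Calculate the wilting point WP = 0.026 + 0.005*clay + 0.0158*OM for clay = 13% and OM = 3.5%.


WP = 0.026 + 0.005*13 + 0.0158*3.5
   = 0.026 + 0.0650 + 0.0553
   = 0.1463


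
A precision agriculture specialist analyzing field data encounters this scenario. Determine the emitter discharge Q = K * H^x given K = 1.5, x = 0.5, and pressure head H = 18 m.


Q = K * H^x
  = 1.5 * 18^0.5
  = 1.5 * 4.2426
  = 6.36 L/h


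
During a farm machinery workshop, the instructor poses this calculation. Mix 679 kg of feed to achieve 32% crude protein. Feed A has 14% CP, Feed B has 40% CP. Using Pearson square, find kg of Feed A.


parts_A = CP_b - target = 40 - 32 = 8
parts_B = target - CP_a = 32 - 14 = 18
total_parts = 8 + 18 = 26
Feed A = 679 * 8 / 26 = 208.92 kg
Feed B = 679 * 18 / 26 = 470.08 kg

208.92 kg
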